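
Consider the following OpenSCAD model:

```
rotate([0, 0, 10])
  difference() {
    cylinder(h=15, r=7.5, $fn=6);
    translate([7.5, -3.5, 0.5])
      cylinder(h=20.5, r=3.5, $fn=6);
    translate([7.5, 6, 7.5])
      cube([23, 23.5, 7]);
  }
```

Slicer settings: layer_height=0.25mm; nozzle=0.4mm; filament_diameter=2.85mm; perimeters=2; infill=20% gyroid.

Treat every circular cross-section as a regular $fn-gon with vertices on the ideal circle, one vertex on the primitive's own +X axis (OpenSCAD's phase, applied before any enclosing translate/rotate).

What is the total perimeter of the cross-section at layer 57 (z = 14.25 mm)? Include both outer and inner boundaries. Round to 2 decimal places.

At z = 14.25 mm: the r=7.5 cylinder contributes a regular 6-gon of circumradius 7.5 (perimeter = 2·6·7.500·sin(180°/6) = 45.00 mm); the r=3.5 cylinder at (7.5, -3.5) contributes a regular 6-gon of circumradius 3.5 (perimeter = 2·6·3.500·sin(180°/6) = 21.00 mm); the cube at (7.5, 6) (footprint 23×23.5) is included at this height (perimeter 93.00 mm); Taking the first minus the rest: starting from the r=7.5 cylinder, the r=3.5 cylinder at (7.5, -3.5) partially overlaps it — only the 5.43 mm² overlap (of its 31.83 mm²) is removed, clipping the outline; the 23×23.5 cube at (7.5, 6) misses the remaining region (no effect) — boundary = 46.48 mm; (rotated 10° about Z; rotation is an isometry so areas/perimeters/island counts are preserved). Overall, the cross-section is a single solid region. Total boundary length (outer) = 46.48 mm.

46.48 mm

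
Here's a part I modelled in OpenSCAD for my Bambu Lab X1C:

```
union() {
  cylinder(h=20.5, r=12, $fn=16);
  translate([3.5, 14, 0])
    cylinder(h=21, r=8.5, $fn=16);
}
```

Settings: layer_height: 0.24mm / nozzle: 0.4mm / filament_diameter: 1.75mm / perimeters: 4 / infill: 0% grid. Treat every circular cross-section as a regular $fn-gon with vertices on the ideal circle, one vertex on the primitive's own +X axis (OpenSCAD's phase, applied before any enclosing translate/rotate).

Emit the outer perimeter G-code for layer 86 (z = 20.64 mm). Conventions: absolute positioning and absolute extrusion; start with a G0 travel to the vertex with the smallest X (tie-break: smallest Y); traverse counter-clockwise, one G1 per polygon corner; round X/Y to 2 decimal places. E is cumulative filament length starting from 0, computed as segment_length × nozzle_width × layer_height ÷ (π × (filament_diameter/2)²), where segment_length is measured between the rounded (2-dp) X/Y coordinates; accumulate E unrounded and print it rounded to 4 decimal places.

At z = 20.64 mm: the cylinder is absent (z outside [0, 20.5]); the r=8.5 cylinder at (3.5, 14) gives a regular 16-gon of circumradius 8.5 (constant along its height); Merging all regions: only the r=8.5 cylinder at (3.5, 14) is present, so the union is just that shape — 1 connected region. The outline is a single polygon with 16 vertices. Extrusion per mm of travel: 0.4 × 0.24 / (π × 0.875²) = 0.039912. Accumulating E over each segment gives final E = 2.1174.

G0 X-5.00 Y14.00 Z20.64
G1 X-4.35 Y10.75 E0.1323
G1 X-2.51 Y7.99 E0.2647
G1 X0.25 Y6.15 E0.3971
G1 X3.50 Y5.50 E0.5294
G1 X6.75 Y6.15 E0.6616
G1 X9.51 Y7.99 E0.7940
G1 X11.35 Y10.75 E0.9264
G1 X12.00 Y14.00 E1.0587
G1 X11.35 Y17.25 E1.1910
G1 X9.51 Y20.01 E1.3234
G1 X6.75 Y21.85 E1.4558
G1 X3.50 Y22.50 E1.5881
G1 X0.25 Y21.85 E1.7203
G1 X-2.51 Y20.01 E1.8527
G1 X-4.35 Y17.25 E1.9851
G1 X-5.00 Y14.00 E2.1174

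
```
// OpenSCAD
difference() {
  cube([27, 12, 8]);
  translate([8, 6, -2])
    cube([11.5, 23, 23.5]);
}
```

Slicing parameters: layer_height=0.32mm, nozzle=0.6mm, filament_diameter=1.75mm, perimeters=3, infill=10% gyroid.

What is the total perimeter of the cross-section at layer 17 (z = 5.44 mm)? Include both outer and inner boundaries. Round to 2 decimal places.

At z = 5.44 mm: the cube is present — its section is the full 27×12 rectangle (perimeter 78.00 mm); the cube at (8, 6) (footprint 11.5×23) is included at this height (perimeter 69.00 mm); Taking the first minus the rest: starting from the 27×12 cube, the 11.5×23 cube at (8, 6) partially overlaps it — only the 69.00 mm² overlap (of its 264.50 mm²) is removed, clipping the outline — boundary = 90.00 mm. Overall, the cross-section is a single solid region. Total boundary length (outer) = 90.00 mm.

90.00 mm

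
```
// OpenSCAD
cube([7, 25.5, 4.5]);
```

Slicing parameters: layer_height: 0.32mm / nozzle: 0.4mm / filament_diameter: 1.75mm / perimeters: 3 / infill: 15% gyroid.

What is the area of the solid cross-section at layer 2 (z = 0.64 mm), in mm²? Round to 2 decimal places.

At z = 0.64 mm: the cube is present — its section is the full 7×25.5 rectangle (area 178.50 mm²). Overall, the cross-section is a single solid region. Net area = 178.50 mm².

178.50 mm²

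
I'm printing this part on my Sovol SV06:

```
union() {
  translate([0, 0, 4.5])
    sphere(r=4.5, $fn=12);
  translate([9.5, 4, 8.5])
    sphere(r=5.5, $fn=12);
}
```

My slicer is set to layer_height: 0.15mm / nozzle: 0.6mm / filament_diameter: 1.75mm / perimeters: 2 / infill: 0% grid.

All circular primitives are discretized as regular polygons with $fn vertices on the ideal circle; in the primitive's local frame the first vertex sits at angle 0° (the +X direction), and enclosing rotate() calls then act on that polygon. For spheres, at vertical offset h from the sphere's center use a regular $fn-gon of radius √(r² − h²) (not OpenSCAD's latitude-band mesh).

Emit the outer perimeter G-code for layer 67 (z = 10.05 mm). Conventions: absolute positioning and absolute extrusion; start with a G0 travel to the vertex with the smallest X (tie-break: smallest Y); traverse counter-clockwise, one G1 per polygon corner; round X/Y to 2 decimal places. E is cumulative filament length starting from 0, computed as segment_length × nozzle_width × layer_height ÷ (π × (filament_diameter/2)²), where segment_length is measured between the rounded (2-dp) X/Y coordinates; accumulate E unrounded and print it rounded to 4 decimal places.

G0 X4.22 Y4.00 Z10.05
G1 X4.93 Y1.36 E0.1023
G1 X6.86 Y-0.57 E0.2044
G1 X9.50 Y-1.28 E0.3067
G1 X12.14 Y-0.57 E0.4090
G1 X14.07 Y1.36 E0.5111
G1 X14.78 Y4.00 E0.6134
G1 X14.07 Y6.64 E0.7157
G1 X12.14 Y8.57 E0.8178
G1 X9.50 Y9.28 E0.9201
G1 X6.86 Y8.57 E1.0224
G1 X4.93 Y6.64 E1.1246
G1 X4.22 Y4.00 E1.2269

At z = 10.05 mm: the sphere is not intersected at this z (|z−center|=5.550 > r=4.5); the r=5.5 sphere at (9.5, 4) slices to a regular 12-gon of circumradius 5.277 (√(r²−h²) with h=1.55 from center); Combining (union): only the r=5.5 sphere at (9.5, 4) is present, so the union is just that shape — 1 connected region. The outline is a single polygon with 12 vertices. Extrusion per mm of travel: 0.6 × 0.15 / (π × 0.875²) = 0.037418. Accumulating E over each segment gives final E = 1.2269.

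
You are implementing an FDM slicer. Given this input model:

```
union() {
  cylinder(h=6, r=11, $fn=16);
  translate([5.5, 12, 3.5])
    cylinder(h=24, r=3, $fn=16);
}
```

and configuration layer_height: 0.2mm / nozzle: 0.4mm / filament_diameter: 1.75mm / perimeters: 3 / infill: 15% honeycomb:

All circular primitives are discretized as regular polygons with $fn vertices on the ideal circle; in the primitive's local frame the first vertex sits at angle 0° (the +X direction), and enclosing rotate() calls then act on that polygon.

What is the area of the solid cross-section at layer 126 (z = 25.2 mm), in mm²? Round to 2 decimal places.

27.55 mm²

At z = 25.2 mm: the cylinder is absent (z outside [0, 6]); the r=3 cylinder at (5.5, 12) contributes a regular 16-gon of circumradius 3 (area = (16/2)·3.000²·sin(360°/16) = 27.55 mm²); Combining (union): only the r=3 cylinder at (5.5, 12) is present, so the union is just that shape — area = 27.55 mm². Overall, the cross-section is a single solid region. Net area = 27.55 mm².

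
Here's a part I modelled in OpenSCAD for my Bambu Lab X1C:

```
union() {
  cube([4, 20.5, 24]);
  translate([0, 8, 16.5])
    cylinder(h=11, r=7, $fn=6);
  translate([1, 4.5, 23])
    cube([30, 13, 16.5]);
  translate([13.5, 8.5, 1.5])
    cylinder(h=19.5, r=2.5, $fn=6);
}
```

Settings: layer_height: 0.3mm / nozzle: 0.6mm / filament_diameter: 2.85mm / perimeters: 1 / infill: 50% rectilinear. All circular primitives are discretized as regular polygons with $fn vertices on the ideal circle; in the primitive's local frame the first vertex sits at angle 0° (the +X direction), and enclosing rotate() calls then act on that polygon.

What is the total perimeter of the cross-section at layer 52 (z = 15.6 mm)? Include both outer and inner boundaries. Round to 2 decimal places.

64.00 mm

At z = 15.6 mm: the 4×20.5 cube contributes its full rectangle (perimeter 49.00 mm); the cylinder at (0, 8) is not intersected at this z (z outside [16.5, 27.5]); the cube at (1, 4.5) is not intersected at this z (z outside [23, 39.5]); the r=2.5 cylinder at (13.5, 8.5) contributes a regular 6-gon of circumradius 2.5 (perimeter = 2·6·2.500·sin(180°/6) = 15.00 mm); Merging all regions: the 2 present regions are separate (no shared area or edge), so areas and boundary lengths simply add and each stays a separate island — boundary = 64.00 mm. Overall, the cross-section has 2 separate islands. Total boundary length (outer) = 64.00 mm.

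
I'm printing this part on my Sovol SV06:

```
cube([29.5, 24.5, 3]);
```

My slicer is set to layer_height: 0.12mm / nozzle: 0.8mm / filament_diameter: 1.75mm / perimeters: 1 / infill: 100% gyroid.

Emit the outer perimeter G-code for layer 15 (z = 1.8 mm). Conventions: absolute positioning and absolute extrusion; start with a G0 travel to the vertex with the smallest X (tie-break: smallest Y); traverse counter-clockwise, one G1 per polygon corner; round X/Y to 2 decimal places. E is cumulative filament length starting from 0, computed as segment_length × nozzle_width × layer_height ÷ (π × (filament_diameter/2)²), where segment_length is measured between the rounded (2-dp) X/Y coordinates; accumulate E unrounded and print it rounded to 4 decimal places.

G0 X0.00 Y0.00 Z1.80
G1 X29.50 Y0.00 E1.1774
G1 X29.50 Y24.50 E2.1553
G1 X0.00 Y24.50 E3.3327
G1 X0.00 Y0.00 E4.3105

At z = 1.8 mm: the cube (footprint 29.5×24.5) is included at this height. The outline is a single polygon with 4 vertices. Extrusion per mm of travel: 0.8 × 0.12 / (π × 0.875²) = 0.039912. Accumulating E over each segment gives final E = 4.3105.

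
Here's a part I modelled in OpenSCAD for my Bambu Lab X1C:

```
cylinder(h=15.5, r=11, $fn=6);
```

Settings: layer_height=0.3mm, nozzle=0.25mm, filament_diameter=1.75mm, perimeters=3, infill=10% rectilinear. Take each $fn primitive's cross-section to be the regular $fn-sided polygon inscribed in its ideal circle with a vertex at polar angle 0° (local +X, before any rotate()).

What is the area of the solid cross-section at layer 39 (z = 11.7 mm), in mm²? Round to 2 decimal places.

At z = 11.7 mm: the r=11 cylinder contributes a regular 6-gon of circumradius 11 (area = (6/2)·11.000²·sin(360°/6) = 314.37 mm²). Overall, the cross-section is a single solid region. Net area = 314.37 mm².

314.37 mm²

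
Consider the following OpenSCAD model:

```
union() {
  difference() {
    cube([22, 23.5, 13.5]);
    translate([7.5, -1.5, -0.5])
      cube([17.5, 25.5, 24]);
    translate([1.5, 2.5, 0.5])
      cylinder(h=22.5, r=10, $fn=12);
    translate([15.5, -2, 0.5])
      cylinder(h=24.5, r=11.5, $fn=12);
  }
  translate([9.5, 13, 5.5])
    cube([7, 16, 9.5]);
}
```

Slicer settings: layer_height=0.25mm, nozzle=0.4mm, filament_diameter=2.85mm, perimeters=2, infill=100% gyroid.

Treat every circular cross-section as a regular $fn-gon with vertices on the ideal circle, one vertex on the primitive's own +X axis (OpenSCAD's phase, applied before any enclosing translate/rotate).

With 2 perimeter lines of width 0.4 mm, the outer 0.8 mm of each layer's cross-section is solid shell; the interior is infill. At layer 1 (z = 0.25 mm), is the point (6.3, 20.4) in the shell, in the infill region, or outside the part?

At z = 0.25 mm: the cube is present — its section is the full 22×23.5 rectangle; the 17.5×25.5 cube at (7.5, -1.5) contributes its full rectangle; the cylinder at (1.5, 2.5) is absent (z outside [0.5, 23]); the cylinder at (15.5, -2) is absent (z outside [0.5, 25]); Taking the first minus the rest: starting from the 22×23.5 cube, the 17.5×25.5 cube at (7.5, -1.5) partially overlaps it — only the 340.75 mm² overlap (of its 446.25 mm²) is removed, clipping the outline — 1 connected region; the cube at (9.5, 13) does not reach this height (z outside [5.5, 15]); Merging all regions: only the result so far is present, so the union is just that shape — 1 connected region. Overall, the cross-section is a single solid region. The nearest boundary edge runs (7.50, 23.50)→(7.50, 0.00); distance from the point to it = 1.20 mm. The point is inside the cross-section and 1.20 mm from the nearest boundary — more than the 0.8 mm shell width (2 × 0.4), so it's in the infill interior.

infill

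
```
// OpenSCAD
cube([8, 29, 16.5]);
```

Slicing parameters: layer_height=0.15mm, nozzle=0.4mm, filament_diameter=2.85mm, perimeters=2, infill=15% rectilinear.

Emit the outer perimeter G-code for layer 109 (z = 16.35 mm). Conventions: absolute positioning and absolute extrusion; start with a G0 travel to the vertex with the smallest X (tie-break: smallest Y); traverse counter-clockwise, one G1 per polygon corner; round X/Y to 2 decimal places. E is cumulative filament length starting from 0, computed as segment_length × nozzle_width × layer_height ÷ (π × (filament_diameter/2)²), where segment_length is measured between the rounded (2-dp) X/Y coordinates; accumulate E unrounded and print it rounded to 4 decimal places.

At z = 16.35 mm: the cube is present — its section is the full 8×29 rectangle. The outline is a single polygon with 4 vertices. Extrusion per mm of travel: 0.4 × 0.15 / (π × 1.425²) = 0.009405. Accumulating E over each segment gives final E = 0.6960.

G0 X0.00 Y0.00 Z16.35
G1 X8.00 Y0.00 E0.0752
G1 X8.00 Y29.00 E0.3480
G1 X0.00 Y29.00 E0.4232
G1 X0.00 Y0.00 E0.6960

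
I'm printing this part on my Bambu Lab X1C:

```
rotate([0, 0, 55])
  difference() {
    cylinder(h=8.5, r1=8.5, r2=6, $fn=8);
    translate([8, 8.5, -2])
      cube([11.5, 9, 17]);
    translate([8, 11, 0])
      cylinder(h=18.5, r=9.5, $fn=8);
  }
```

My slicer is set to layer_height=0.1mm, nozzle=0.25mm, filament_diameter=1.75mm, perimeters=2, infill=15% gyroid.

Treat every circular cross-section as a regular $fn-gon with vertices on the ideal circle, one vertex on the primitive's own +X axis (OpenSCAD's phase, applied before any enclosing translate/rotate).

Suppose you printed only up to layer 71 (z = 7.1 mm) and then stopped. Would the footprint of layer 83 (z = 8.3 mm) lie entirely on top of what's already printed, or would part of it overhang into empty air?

entirely on top

Compare the two slices. At z = 7.1: the cone contributes a regular 8-gon of circumradius 6.412 (interpolated between r1=8.5 and r2=6 at t=0.835) (area = (8/2)·6.412²·sin(360°/8) = 116.28 mm²); the cube at (8, 8.5) (footprint 11.5×9) is included at this height (area 103.50 mm²); the r=9.5 cylinder at (8, 11) contributes a regular 8-gon of circumradius 9.5 (area = (8/2)·9.500²·sin(360°/8) = 255.27 mm²); Subtracting the remaining from the first: starting from the cone (116.28 mm²), the 11.5×9 cube at (8, 8.5) misses the remaining region (no effect); the r=9.5 cylinder at (8, 11) partially overlaps it — only the 6.47 mm² overlap (of its 255.27 mm²) is removed, clipping the outline — area = 109.81 mm²; (rotated 55° about Z; rotation is an isometry so areas/perimeters/island counts are preserved). At z = 8.3: the cone (r1=8.5→r2=6) has section circumradius 6.059 here — a regular 8-gon (area = (8/2)·6.059²·sin(360°/8) = 103.83 mm²); the cube at (8, 8.5) is present — its section is the full 11.5×9 rectangle (area 103.50 mm²); the cylinder at (8, 11): section is a regular 8-gon, circumradius r=9.5 (area = (8/2)·9.500²·sin(360°/8) = 255.27 mm²); Subtracting the remaining from the first: starting from the cone (103.83 mm²), the 11.5×9 cube at (8, 8.5) misses the remaining region (no effect); the r=9.5 cylinder at (8, 11) partially overlaps it — only the 4.51 mm² overlap (of its 255.27 mm²) is removed, clipping the outline — area = 99.32 mm²; (rotated 55° about Z; rotation is an isometry so areas/perimeters/island counts are preserved). Checking containment: the cross-section at z = 8.3 is a subset of the cross-section at z = 7.1.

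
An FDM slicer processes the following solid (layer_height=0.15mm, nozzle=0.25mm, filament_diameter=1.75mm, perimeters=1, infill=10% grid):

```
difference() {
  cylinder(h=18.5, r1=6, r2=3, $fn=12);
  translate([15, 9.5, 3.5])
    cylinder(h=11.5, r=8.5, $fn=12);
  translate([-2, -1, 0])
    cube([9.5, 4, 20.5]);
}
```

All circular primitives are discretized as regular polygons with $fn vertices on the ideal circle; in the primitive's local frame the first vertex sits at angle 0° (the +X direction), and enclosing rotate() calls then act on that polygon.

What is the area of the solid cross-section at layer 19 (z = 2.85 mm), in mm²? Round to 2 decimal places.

At z = 2.85 mm: the cone (r1=6→r2=3) has section circumradius 5.538 here — a regular 12-gon (area = (12/2)·5.538²·sin(360°/12) = 92.00 mm²); the cylinder at (15, 9.5) does not reach this height (z outside [3.5, 15]); the 9.5×4 cube at (-2, -1) contributes its full rectangle (area 38.00 mm²); After the difference (first − rest): starting from the cone (92.00 mm²), the 9.5×4 cube at (-2, -1) partially overlaps it — only the 28.79 mm² overlap (of its 38.00 mm²) is removed, clipping the outline — area = 63.21 mm². Overall, the cross-section is a single solid region. Net area = 63.21 mm².

63.21 mm²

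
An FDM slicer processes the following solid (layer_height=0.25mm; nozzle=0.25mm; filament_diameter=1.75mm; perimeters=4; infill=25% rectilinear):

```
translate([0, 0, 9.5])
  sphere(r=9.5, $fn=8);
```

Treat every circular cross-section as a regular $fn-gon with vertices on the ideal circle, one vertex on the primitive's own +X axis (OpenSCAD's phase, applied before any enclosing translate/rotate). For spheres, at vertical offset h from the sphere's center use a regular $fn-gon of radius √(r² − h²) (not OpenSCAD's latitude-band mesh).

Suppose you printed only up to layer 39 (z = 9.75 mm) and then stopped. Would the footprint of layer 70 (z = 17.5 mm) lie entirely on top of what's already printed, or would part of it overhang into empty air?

entirely on top

Compare the two slices. At z = 9.75: the r=9.5 sphere slices to a regular 8-gon of circumradius 9.497 (√(r²−h²) with h=0.25 from center) (area = (8/2)·9.497²·sin(360°/8) = 255.09 mm²). At z = 17.5: the r=9.5 sphere contributes a regular 8-gon of circumradius √(9.5²−8²) = 5.123 (area = (8/2)·5.123²·sin(360°/8) = 74.25 mm²). Checking containment: the cross-section at z = 17.5 is a subset of the cross-section at z = 9.75.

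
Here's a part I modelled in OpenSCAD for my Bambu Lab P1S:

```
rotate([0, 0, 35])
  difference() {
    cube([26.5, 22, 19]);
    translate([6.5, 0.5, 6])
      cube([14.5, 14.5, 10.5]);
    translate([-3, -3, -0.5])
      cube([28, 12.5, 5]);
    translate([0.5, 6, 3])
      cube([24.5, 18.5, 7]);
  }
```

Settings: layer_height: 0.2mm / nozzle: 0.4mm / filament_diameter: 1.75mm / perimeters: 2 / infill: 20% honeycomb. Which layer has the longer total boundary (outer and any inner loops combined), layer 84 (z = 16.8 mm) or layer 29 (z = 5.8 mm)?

layer 29 (z = 5.8 mm)

Layer 84 (z = 16.8): the cube (footprint 26.5×22) is included at this height (perimeter 97.00 mm); the cube at (6.5, 0.5) is not intersected at this z (z outside [6, 16.5]); the cube at (-3, -3) is absent (z outside [-0.5, 4.5]); the cube at (0.5, 6) is absent (z outside [3, 10]); After the difference (first − rest): none of the subtracted shapes is present at this height, so the 26.5×22 cube is unchanged — boundary = 97.00 mm; (whole slice rotated 35° about Z — lengths, areas and connectivity unchanged). So its perimeter = 97.00 mm. Layer 29 (z = 5.8): the cube is present — its section is the full 26.5×22 rectangle (perimeter 97.00 mm); the cube at (6.5, 0.5) is not intersected at this z (z outside [6, 16.5]); the cube at (-3, -3) is absent (z outside [-0.5, 4.5]); the cube at (0.5, 6) is present — its section is the full 24.5×18.5 rectangle (perimeter 86.00 mm); Taking the first minus the rest: starting from the 26.5×22 cube, the 24.5×18.5 cube at (0.5, 6) partially overlaps it — only the 392.00 mm² overlap (of its 453.25 mm²) is removed, clipping the outline — boundary = 129.00 mm; (whole slice rotated 35° about Z — lengths, areas and connectivity unchanged). So its perimeter = 129.00 mm. Layer 29 is larger (129.00 vs 97.00 mm).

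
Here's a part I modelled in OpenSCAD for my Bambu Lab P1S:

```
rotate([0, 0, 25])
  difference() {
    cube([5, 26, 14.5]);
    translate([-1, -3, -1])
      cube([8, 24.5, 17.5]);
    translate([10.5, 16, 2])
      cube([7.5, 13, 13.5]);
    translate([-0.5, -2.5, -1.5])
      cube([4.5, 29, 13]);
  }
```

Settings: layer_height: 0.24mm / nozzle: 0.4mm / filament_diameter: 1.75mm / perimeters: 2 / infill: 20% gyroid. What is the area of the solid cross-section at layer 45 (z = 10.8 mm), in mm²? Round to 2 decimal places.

4.50 mm²

At z = 10.8 mm: the cube is present — its section is the full 5×26 rectangle (area 130.00 mm²); the cube at (-1, -3) is present — its section is the full 8×24.5 rectangle (area 196.00 mm²); the cube at (10.5, 16) (footprint 7.5×13) is included at this height (area 97.50 mm²); the cube at (-0.5, -2.5) is present — its section is the full 4.5×29 rectangle (area 130.50 mm²); Subtracting the remaining from the first: starting from the 5×26 cube (130.00 mm²), the 8×24.5 cube at (-1, -3) partially overlaps it — only the 107.50 mm² overlap (of its 196.00 mm²) is removed, clipping the outline; the 7.5×13 cube at (10.5, 16) misses the remaining region (no effect); the 4.5×29 cube at (-0.5, -2.5) partially overlaps it — only the 18.00 mm² overlap (of its 130.50 mm²) is removed, clipping the outline — area = 4.50 mm²; (whole slice rotated 25° about Z — lengths, areas and connectivity unchanged). Overall, the cross-section is a single solid region. Net area = 4.50 mm².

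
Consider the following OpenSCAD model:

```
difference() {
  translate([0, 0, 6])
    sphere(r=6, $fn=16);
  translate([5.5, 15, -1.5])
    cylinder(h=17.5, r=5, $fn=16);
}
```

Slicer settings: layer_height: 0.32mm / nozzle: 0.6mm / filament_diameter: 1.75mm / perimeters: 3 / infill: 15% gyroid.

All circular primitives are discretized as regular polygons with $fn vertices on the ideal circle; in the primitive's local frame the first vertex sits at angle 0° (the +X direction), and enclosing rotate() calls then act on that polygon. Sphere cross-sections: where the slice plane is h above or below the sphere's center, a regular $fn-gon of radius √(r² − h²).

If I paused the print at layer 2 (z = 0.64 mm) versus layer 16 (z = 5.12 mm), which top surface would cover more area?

layer 16 (z = 5.12 mm)

Layer 2 (z = 0.64): the sphere: section is a regular 16-gon, circumradius = √(r²−h²) = √(6²−5.36²) = 2.696 (area = (16/2)·2.696²·sin(360°/16) = 22.26 mm²); the r=5 cylinder at (5.5, 15) contributes a regular 16-gon of circumradius 5 (area = (16/2)·5.000²·sin(360°/16) = 76.54 mm²); After the difference (first − rest): starting from the r=6 sphere (22.26 mm²), the r=5 cylinder at (5.5, 15) misses the remaining region (no effect) — area = 22.26 mm². So its area = 22.26 mm². Layer 16 (z = 5.12): the r=6 sphere contributes a regular 16-gon of circumradius √(6²−0.88²) = 5.935 (area = (16/2)·5.935²·sin(360°/16) = 107.84 mm²); the r=5 cylinder at (5.5, 15) gives a regular 16-gon of circumradius 5 (constant along its height) (area = (16/2)·5.000²·sin(360°/16) = 76.54 mm²); After the difference (first − rest): starting from the r=6 sphere (107.84 mm²), the r=5 cylinder at (5.5, 15) misses the remaining region (no effect) — area = 107.84 mm². So its area = 107.84 mm². Layer 16 is larger (107.84 vs 22.26 mm²).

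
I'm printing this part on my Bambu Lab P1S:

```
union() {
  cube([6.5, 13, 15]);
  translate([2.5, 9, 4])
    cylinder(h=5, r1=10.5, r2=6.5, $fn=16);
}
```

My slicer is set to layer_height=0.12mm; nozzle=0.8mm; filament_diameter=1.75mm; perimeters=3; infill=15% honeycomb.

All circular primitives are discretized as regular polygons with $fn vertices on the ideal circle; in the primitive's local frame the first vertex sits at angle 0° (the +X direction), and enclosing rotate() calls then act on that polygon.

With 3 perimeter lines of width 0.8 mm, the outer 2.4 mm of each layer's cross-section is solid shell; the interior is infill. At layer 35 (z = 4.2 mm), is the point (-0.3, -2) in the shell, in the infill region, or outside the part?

outside

At z = 4.2 mm: the cube is present — its section is the full 6.5×13 rectangle; the cone at (2.5, 9) (r1=10.5→r2=6.5) has section circumradius 10.340 here — a regular 16-gon; Taking the union: the 6.5×13 cube lies entirely inside the cone at (2.5, 9), so the union is just the cone at (2.5, 9) — 1 connected region. Overall, the cross-section is a single solid region. The nearest boundary edge runs (2.50, -1.34)→(-1.46, -0.55); distance from the point to it = 1.19 mm. The point is not inside any of the regions above, so it lies outside the cross-section (1.19 mm from the nearest boundary).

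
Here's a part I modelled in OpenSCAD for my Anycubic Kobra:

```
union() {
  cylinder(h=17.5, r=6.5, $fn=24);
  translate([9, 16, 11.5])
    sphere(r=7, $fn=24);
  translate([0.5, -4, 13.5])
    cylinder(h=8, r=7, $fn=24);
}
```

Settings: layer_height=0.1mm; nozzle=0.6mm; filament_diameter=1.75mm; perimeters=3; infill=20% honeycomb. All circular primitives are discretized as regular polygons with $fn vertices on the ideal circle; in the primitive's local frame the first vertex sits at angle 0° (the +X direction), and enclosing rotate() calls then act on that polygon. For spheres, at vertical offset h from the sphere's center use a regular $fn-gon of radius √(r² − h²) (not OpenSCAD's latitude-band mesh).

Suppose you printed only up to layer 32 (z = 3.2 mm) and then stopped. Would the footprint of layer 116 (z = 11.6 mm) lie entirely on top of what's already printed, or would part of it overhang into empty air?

Compare the two slices. At z = 3.2: the cylinder: section is a regular 24-gon, circumradius r=6.5 (area = (24/2)·6.500²·sin(360°/24) = 131.22 mm²); the sphere at (9, 16) does not reach this height (|z−center|=8.300 > r=7); the cylinder at (0.5, -4) does not reach this height (z outside [13.5, 21.5]); Taking the union: only the r=6.5 cylinder is present, so the union is just that shape — area = 131.22 mm². At z = 11.6: the r=6.5 cylinder gives a regular 24-gon of circumradius 6.5 (constant along its height) (area = (24/2)·6.500²·sin(360°/24) = 131.22 mm²); the r=7 sphere at (9, 16) slices to a regular 24-gon of circumradius 6.999 (√(r²−h²) with h=0.1 from center) (area = (24/2)·6.999²·sin(360°/24) = 152.15 mm²); the cylinder at (0.5, -4) is absent (z outside [13.5, 21.5]); Merging all regions: the 2 present regions are separate (no shared area or edge), so areas and boundary lengths simply add and each stays a separate island — area = 283.38 mm². Checking containment: at z = 11.6 the cross-section extends beyond the z = 3.2 cross-section by about 152.15 mm².

part overhangs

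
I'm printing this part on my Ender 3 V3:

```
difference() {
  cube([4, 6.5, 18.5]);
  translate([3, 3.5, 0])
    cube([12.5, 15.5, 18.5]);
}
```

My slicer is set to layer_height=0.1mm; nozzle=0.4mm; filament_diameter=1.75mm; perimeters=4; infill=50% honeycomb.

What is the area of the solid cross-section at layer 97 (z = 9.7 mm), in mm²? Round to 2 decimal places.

23.00 mm²

At z = 9.7 mm: the cube is present — its section is the full 4×6.5 rectangle (area 26.00 mm²); the 12.5×15.5 cube at (3, 3.5) contributes its full rectangle (area 193.75 mm²); After the difference (first − rest): starting from the 4×6.5 cube (26.00 mm²), the 12.5×15.5 cube at (3, 3.5) partially overlaps it — only the 3.00 mm² overlap (of its 193.75 mm²) is removed, clipping the outline — area = 23.00 mm². Overall, the cross-section is a single solid region. Net area = 23.00 mm².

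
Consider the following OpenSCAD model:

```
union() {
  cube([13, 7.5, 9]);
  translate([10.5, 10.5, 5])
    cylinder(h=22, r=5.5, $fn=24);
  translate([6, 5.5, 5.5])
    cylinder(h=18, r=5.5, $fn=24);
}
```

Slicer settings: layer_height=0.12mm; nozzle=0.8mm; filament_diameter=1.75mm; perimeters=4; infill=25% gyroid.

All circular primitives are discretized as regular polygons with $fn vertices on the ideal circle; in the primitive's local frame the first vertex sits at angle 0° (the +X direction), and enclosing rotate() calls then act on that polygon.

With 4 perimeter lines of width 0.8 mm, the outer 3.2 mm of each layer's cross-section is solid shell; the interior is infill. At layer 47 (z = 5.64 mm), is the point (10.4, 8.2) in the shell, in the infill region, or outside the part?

At z = 5.64 mm: the 13×7.5 cube contributes its full rectangle; the cylinder at (10.5, 10.5): section is a regular 24-gon, circumradius r=5.5; the cylinder at (6, 5.5): section is a regular 24-gon, circumradius r=5.5; Combining (union): the regions partially overlap (shared area 97.24 mm²), so overlapping operands fuse into one piece — 1 connected region. Overall, the cross-section is a single solid region. The nearest boundary edge runs (13.25, 5.74)→(13.00, 5.63); distance from the point to it = 3.65 mm. The point is inside the cross-section and 3.65 mm from the nearest boundary — more than the 3.2 mm shell width (4 × 0.8), so it's in the infill interior.

infill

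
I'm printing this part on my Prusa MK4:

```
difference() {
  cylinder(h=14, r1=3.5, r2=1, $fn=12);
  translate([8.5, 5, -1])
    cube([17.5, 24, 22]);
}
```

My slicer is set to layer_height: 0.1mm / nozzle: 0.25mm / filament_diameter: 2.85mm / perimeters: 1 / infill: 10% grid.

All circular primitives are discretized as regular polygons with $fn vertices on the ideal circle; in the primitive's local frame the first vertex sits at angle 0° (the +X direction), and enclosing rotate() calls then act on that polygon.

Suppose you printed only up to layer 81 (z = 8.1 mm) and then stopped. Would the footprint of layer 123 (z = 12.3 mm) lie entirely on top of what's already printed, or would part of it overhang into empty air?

Compare the two slices. At z = 8.1: the cone: at t=0.579 of its height the radius interpolates to r₁+(r₂−r₁)t = 2.054, giving a regular 12-gon of that circumradius (area = (12/2)·2.054²·sin(360°/12) = 12.65 mm²); the cube at (8.5, 5) (footprint 17.5×24) is included at this height (area 420.00 mm²); Taking the first minus the rest: starting from the cone (12.65 mm²), the 17.5×24 cube at (8.5, 5) misses the remaining region (no effect) — area = 12.65 mm². At z = 12.3: the cone: at t=0.879 of its height the radius interpolates to r₁+(r₂−r₁)t = 1.304, giving a regular 12-gon of that circumradius (area = (12/2)·1.304²·sin(360°/12) = 5.10 mm²); the cube at (8.5, 5) is present — its section is the full 17.5×24 rectangle (area 420.00 mm²); Subtracting the remaining from the first: starting from the cone (5.10 mm²), the 17.5×24 cube at (8.5, 5) misses the remaining region (no effect) — area = 5.10 mm². Checking containment: the cross-section at z = 12.3 is a subset of the cross-section at z = 8.1.

entirely on top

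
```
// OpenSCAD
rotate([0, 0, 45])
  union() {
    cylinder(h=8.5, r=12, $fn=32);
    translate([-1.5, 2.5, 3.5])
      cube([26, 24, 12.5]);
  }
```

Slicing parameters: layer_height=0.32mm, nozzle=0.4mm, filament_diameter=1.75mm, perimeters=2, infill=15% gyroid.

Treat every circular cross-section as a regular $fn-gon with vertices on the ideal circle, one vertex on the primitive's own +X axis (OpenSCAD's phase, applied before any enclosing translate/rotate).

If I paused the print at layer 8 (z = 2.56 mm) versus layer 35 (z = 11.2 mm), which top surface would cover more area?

Layer 8 (z = 2.56): the r=12 cylinder gives a regular 32-gon of circumradius 12 (constant along its height) (area = (32/2)·12.000²·sin(360°/32) = 449.49 mm²); the cube at (-1.5, 2.5) does not reach this height (z outside [3.5, 16]); Taking the union: only the r=12 cylinder is present, so the union is just that shape — area = 449.49 mm²; (whole slice rotated 45° about Z — lengths, areas and connectivity unchanged). So its area = 449.49 mm². Layer 35 (z = 11.2): the cylinder is absent (z outside [0, 8.5]); the cube at (-1.5, 2.5) is present — its section is the full 26×24 rectangle (area 624.00 mm²); Combining (union): only the 26×24 cube at (-1.5, 2.5) is present, so the union is just that shape — area = 624.00 mm²; (whole slice rotated 45° about Z — lengths, areas and connectivity unchanged). So its area = 624.00 mm². Layer 35 is larger (624.00 vs 449.49 mm²).

layer 35 (z = 11.2 mm)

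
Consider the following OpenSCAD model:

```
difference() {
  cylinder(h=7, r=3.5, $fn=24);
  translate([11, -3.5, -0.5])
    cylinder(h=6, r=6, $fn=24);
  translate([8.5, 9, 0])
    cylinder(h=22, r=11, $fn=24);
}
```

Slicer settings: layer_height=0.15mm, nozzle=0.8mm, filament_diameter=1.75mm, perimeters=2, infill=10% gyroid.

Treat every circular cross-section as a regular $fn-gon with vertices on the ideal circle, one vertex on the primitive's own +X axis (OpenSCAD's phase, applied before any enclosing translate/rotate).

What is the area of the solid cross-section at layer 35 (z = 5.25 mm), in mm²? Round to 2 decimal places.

At z = 5.25 mm: the r=3.5 cylinder contributes a regular 24-gon of circumradius 3.5 (area = (24/2)·3.500²·sin(360°/24) = 38.05 mm²); the cylinder at (11, -3.5): section is a regular 24-gon, circumradius r=6 (area = (24/2)·6.000²·sin(360°/24) = 111.81 mm²); the r=11 cylinder at (8.5, 9) gives a regular 24-gon of circumradius 11 (constant along its height) (area = (24/2)·11.000²·sin(360°/24) = 375.81 mm²); After the difference (first − rest): starting from the r=3.5 cylinder (38.05 mm²), the r=6 cylinder at (11, -3.5) misses the remaining region (no effect); the r=11 cylinder at (8.5, 9) partially overlaps it — only the 8.40 mm² overlap (of its 375.81 mm²) is removed, clipping the outline — area = 29.64 mm². Overall, the cross-section is a single solid region. Net area = 29.64 mm².

29.64 mm²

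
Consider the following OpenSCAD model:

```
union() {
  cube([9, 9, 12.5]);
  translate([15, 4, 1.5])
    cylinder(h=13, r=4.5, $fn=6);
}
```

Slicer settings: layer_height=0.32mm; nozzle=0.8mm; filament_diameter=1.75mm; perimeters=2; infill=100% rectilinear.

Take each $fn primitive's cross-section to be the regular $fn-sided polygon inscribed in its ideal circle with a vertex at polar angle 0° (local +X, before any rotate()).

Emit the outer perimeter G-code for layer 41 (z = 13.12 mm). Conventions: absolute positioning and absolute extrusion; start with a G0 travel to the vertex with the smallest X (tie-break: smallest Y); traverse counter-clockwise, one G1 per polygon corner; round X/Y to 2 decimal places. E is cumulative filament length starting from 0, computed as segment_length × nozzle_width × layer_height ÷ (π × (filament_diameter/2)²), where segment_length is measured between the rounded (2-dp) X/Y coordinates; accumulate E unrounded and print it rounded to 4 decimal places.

G0 X10.50 Y4.00 Z13.12
G1 X12.75 Y0.10 E0.4792
G1 X17.25 Y0.10 E0.9582
G1 X19.50 Y4.00 E1.4374
G1 X17.25 Y7.90 E1.9166
G1 X12.75 Y7.90 E2.3955
G1 X10.50 Y4.00 E2.8747

At z = 13.12 mm: the cube does not reach this height (z outside [0, 12.5]); the r=4.5 cylinder at (15, 4) gives a regular 6-gon of circumradius 4.5 (constant along its height); Merging all regions: only the r=4.5 cylinder at (15, 4) is present, so the union is just that shape — 1 connected region. The outline is a single polygon with 6 vertices. Extrusion per mm of travel: 0.8 × 0.32 / (π × 0.875²) = 0.106432. Accumulating E over each segment gives final E = 2.8747.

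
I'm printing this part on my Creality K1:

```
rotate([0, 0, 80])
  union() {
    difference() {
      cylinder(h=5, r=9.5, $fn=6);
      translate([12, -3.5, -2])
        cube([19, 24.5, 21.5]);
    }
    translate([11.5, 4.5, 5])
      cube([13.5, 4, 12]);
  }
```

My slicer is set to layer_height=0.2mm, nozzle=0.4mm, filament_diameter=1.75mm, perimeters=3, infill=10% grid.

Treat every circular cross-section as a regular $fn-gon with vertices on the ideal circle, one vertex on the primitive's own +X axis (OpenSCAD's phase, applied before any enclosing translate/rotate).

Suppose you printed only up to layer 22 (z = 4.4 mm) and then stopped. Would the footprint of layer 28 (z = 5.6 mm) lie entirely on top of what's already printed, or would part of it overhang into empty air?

part overhangs

Compare the two slices. At z = 4.4: the cylinder: section is a regular 6-gon, circumradius r=9.5 (area = (6/2)·9.500²·sin(360°/6) = 234.48 mm²); the 19×24.5 cube at (12, -3.5) contributes its full rectangle (area 465.50 mm²); After the difference (first − rest): starting from the r=9.5 cylinder (234.48 mm²), the 19×24.5 cube at (12, -3.5) misses the remaining region (no effect) — area = 234.48 mm²; the cube at (11.5, 4.5) is not intersected at this z (z outside [5, 17]); Merging all regions: only that combined region is present, so the union is just that shape — area = 234.48 mm²; (whole slice rotated 80° about Z — lengths, areas and connectivity unchanged). At z = 5.6: the cylinder does not reach this height (z outside [0, 5]); the cube at (12, -3.5) is present — its section is the full 19×24.5 rectangle (area 465.50 mm²); Subtracting the remaining from the first: the first operand is absent here, so nothing remains; the cube at (11.5, 4.5) is present — its section is the full 13.5×4 rectangle (area 54.00 mm²); Taking the union: only the 13.5×4 cube at (11.5, 4.5) is present, so the union is just that shape — area = 54.00 mm²; (rotated 80° about Z; rotation is an isometry so areas/perimeters/island counts are preserved). Checking containment: at z = 5.6 the cross-section extends beyond the z = 4.4 cross-section by about 54.00 mm².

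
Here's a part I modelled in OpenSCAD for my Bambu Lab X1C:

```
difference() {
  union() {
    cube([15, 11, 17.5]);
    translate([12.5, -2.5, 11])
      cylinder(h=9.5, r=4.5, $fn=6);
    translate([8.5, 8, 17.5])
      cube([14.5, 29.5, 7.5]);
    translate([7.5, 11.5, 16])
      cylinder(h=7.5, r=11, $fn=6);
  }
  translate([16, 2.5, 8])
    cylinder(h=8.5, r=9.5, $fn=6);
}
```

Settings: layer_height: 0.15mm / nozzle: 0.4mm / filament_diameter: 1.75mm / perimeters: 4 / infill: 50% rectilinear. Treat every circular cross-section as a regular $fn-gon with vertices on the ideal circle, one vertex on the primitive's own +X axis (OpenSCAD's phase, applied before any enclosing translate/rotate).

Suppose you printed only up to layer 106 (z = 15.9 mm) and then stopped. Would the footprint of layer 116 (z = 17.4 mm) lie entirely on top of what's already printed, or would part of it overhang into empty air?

Compare the two slices. At z = 15.9: the cube is present — its section is the full 15×11 rectangle (area 165.00 mm²); the r=4.5 cylinder at (12.5, -2.5) contributes a regular 6-gon of circumradius 4.5 (area = (6/2)·4.500²·sin(360°/6) = 52.61 mm²); the cube at (8.5, 8) is absent (z outside [17.5, 25]); the cylinder at (7.5, 11.5) is not intersected at this z (z outside [16, 23.5]); Merging all regions: the regions partially overlap — summed areas 217.61 mm² minus the doubly-counted overlap 7.15 mm² gives 210.47 mm² — area = 210.47 mm²; the r=9.5 cylinder at (16, 2.5) contributes a regular 6-gon of circumradius 9.5 (area = (6/2)·9.500²·sin(360°/6) = 234.48 mm²); Subtracting the remaining from the first: starting from that combined region (210.47 mm²), the r=9.5 cylinder at (16, 2.5) partially overlaps it — only the 106.72 mm² overlap (of its 234.48 mm²) is removed, clipping the outline — area = 103.74 mm². At z = 17.4: the cube is present — its section is the full 15×11 rectangle (area 165.00 mm²); the r=4.5 cylinder at (12.5, -2.5) gives a regular 6-gon of circumradius 4.5 (constant along its height) (area = (6/2)·4.500²·sin(360°/6) = 52.61 mm²); the cube at (8.5, 8) is not intersected at this z (z outside [17.5, 25]); the cylinder at (7.5, 11.5): section is a regular 6-gon, circumradius r=11 (area = (6/2)·11.000²·sin(360°/6) = 314.37 mm²); Merging all regions: the regions partially overlap — summed areas 531.98 mm² minus the doubly-counted overlap 135.61 mm² gives 396.37 mm² — area = 396.37 mm²; the cylinder at (16, 2.5) is absent (z outside [8, 16.5]); Taking the first minus the rest: none of the subtracted shapes is present at this height, so that combined region is unchanged — area = 396.37 mm². Checking containment: at z = 17.4 the cross-section extends beyond the z = 15.9 cross-section by about 292.62 mm².

part overhangs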